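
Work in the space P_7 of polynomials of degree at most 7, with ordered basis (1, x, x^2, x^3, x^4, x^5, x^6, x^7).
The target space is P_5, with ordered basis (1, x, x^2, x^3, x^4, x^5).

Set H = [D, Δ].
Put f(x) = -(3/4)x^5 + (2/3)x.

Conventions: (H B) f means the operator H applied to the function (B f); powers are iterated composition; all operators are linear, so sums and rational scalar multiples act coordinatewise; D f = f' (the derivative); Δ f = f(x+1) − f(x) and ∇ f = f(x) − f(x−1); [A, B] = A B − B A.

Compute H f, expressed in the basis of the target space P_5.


Δ f = -(15/4)x^4 - (15/2)x^3 - (15/2)x^2 - (15/4)x - 1/12
D Δ f = -15x^3 - (45/2)x^2 - 15x - 15/4
D f = -(15/4)x^4 + 2/3
Δ D f = -15x^3 - (45/2)x^2 - 15x - 15/4
[D, Δ] f = 0

the image equals g(x) = 0


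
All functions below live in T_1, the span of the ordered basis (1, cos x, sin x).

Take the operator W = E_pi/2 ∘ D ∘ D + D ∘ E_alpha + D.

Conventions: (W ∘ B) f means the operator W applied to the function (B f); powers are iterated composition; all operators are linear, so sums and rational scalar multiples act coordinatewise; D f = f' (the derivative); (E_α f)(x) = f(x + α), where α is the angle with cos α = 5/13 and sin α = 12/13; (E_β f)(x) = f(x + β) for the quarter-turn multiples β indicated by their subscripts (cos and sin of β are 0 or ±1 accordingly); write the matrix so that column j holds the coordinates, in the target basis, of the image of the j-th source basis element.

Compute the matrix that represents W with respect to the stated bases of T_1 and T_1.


the matrix is [[0, 0, 0]; [0, -12/13, 5/13]; [0, -5/13, -12/13]] (rows listed top to bottom)

image of 1: 0
image of cos x: -(12/13)cos x - (5/13)sin x
image of sin x: (5/13)cos x - (12/13)sin x
each image's coordinates form column j of the matrix


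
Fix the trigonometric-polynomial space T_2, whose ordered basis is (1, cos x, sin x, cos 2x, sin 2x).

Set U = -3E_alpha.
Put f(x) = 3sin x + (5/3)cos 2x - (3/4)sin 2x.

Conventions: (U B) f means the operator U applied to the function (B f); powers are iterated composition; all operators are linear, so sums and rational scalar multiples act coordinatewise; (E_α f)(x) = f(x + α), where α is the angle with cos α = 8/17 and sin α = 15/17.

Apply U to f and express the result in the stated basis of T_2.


the image equals g(x) = -(135/17)cos x - (72/17)sin x + (1345/289)cos 2x + (3351/1156)sin 2x

E_alpha f = (45/17)cos x + (24/17)sin x - (1345/867)cos 2x - (1117/1156)sin 2x
(-3E_alpha) f = -(135/17)cos x - (72/17)sin x + (1345/289)cos 2x + (3351/1156)sin 2x


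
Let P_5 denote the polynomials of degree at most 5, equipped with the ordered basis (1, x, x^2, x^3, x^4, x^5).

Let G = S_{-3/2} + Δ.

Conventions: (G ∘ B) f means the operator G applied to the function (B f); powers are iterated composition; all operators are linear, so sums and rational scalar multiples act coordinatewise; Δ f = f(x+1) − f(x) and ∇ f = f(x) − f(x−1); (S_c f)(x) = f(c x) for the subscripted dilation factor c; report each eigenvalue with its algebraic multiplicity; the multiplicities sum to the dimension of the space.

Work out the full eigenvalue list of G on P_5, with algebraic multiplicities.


image of 1: 1
image of x: -(3/2)x + 1
image of x^2: (9/4)x^2 + 2x + 1
image of x^3: -(27/8)x^3 + 3x^2 + 3x + 1
image of x^4: (81/16)x^4 + 4x^3 + 6x^2 + 4x + 1
image of x^5: -(243/32)x^5 + 5x^4 + 10x^3 + 10x^2 + 5x + 1
the matrix is upper triangular; its diagonal is (1, -3/2, 9/4, -27/8, 81/16, -243/32)
for a triangular matrix the eigenvalues are the diagonal entries, with algebraic multiplicity their repetition count

λ = -243/32 (multiplicity 1), λ = -27/8 (multiplicity 1), λ = -3/2 (multiplicity 1), λ = 1 (multiplicity 1), λ = 9/4 (multiplicity 1), λ = 81/16 (multiplicity 1)


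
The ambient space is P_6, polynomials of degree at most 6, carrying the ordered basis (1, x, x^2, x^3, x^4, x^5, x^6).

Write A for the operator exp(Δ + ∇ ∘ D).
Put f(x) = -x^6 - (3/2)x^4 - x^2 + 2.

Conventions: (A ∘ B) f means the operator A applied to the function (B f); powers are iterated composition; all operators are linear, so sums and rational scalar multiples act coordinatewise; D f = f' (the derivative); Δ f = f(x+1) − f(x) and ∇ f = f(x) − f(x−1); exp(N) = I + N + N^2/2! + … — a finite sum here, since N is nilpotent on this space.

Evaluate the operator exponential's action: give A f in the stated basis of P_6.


order-1 term: -6x^5 - 45x^4 + 34x^3 - 102x^2 + 34x - 35/2
order-2 term: -15x^4 - 180x^3 - 294x^2 + 156x - 541/2
order-3 term: -20x^3 - 270x^2 - 696x - 147
order-4 term: -15x^2 - 180x - 733/2
order-5 term: -6x - 45
order-6 term: -1
the series for exp(Δ + ∇ ∘ D) f terminates at order 6
exp(Δ + ∇ ∘ D) f = -x^6 - 6x^5 - (123/2)x^4 - 166x^3 - 682x^2 - 692x - 1691/2

the result is g(x) = -x^6 - 6x^5 - (123/2)x^4 - 166x^3 - 682x^2 - 692x - 1691/2


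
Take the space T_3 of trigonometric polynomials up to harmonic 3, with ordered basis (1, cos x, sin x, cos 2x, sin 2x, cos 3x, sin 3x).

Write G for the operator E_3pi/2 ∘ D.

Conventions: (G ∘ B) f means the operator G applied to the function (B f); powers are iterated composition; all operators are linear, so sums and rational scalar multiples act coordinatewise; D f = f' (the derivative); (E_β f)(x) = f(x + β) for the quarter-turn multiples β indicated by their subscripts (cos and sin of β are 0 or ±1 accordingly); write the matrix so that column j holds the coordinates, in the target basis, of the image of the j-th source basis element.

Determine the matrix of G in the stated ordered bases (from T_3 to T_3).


the matrix is [[0, 0, 0, 0, 0, 0, 0]; [0, 1, 0, 0, 0, 0, 0]; [0, 0, 1, 0, 0, 0, 0]; [0, 0, 0, 0, -2, 0, 0]; [0, 0, 0, 2, 0, 0, 0]; [0, 0, 0, 0, 0, -3, 0]; [0, 0, 0, 0, 0, 0, -3]] (rows listed top to bottom)

image of 1: 0
image of cos x: cos x
image of sin x: sin x
image of cos 2x: 2sin 2x
image of sin 2x: -2cos 2x
image of cos 3x: -3cos 3x
image of sin 3x: -3sin 3x
each image's coordinates form column j of the matrix


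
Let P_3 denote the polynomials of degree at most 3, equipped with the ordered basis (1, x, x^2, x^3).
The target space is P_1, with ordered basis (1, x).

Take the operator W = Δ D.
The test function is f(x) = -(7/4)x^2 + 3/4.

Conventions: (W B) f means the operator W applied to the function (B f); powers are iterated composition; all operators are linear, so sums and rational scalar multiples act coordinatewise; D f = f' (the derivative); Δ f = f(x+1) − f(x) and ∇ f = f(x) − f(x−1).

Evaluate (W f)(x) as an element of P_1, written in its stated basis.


D f = -(7/2)x
Δ D f = -7/2

the image equals g(x) = -7/2


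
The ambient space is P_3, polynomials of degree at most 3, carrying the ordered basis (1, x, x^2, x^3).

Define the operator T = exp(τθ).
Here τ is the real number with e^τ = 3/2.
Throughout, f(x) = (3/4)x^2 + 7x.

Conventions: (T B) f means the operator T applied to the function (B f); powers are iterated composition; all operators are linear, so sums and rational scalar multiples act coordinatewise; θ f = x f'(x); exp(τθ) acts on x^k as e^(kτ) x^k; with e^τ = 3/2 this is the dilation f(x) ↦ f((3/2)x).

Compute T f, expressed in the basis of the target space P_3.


exp(τθ) x^k = e^(kτ) x^k; with e^τ = 3/2 this sends x^k to (3/2)^k x^k
x ↦ 3/2 x
x^2 ↦ 9/4 x^2
applying this coordinatewise to f: exp(τθ) f = (27/16)x^2 + (21/2)x

the image equals g(x) = (27/16)x^2 + (21/2)x


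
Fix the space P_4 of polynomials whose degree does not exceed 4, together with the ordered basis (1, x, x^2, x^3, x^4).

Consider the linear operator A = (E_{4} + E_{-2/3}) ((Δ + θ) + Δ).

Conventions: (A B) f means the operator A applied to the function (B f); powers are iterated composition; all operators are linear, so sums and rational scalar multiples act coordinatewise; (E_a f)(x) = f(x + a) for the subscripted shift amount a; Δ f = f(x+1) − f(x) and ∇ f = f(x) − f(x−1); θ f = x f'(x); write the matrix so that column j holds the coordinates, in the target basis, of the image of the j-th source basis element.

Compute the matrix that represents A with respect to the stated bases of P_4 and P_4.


the matrix is [[0, 22/3, 452/9, 2824/9, 142756/81]; [0, 2, 64/3, 200, 40768/27]; [0, 0, 4, 42, 1496/3]; [0, 0, 0, 6, 208/3]; [0, 0, 0, 0, 8]] (rows listed top to bottom)

image of 1: 0
image of x: 2x + 22/3
image of x^2: 4x^2 + (64/3)x + 452/9
image of x^3: 6x^3 + 42x^2 + 200x + 2824/9
image of x^4: 8x^4 + (208/3)x^3 + (1496/3)x^2 + (40768/27)x + 142756/81
each image's coordinates form column j of the matrix


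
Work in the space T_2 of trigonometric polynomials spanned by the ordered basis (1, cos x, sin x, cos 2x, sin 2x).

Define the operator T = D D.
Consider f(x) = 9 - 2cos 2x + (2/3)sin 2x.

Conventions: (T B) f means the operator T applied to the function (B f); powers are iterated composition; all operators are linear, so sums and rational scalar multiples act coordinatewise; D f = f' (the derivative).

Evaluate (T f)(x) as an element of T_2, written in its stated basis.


D f = (4/3)cos 2x + 4sin 2x
D D f = 8cos 2x - (8/3)sin 2x

the image equals g(x) = 8cos 2x - (8/3)sin 2x


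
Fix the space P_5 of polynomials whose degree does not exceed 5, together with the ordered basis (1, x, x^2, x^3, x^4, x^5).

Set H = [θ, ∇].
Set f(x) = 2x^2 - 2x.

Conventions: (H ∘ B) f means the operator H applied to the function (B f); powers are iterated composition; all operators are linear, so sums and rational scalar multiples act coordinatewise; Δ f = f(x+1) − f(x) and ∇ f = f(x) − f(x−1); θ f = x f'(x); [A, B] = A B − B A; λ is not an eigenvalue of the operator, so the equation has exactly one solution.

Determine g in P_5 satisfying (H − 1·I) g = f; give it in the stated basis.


the result is g(x) = -2x^2 + 6x - 10

write g with unknown coordinates in the stated basis and equate coefficients in (H − 1·I) g = f
solving from the highest basis element down gives g = -2x^2 + 6x - 10
check: H g = 4x - 10
so H g − 1·g = 2x^2 - 2x = f ✓


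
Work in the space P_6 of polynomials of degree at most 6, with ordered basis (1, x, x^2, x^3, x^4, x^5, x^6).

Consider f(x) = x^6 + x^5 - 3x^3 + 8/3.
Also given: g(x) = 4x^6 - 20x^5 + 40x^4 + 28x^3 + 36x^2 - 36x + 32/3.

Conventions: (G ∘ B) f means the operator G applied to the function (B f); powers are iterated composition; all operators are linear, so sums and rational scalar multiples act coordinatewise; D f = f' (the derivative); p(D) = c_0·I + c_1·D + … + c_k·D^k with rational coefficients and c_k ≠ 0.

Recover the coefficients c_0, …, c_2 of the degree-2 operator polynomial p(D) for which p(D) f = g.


D^0 f = x^6 + x^5 - 3x^3 + 8/3
D^1 f = 6x^5 + 5x^4 - 9x^2
D^2 f = 30x^4 + 20x^3 - 18x
matching coefficients of g against c_0 f + c_1 Df + … from the top degree down determines the c_i
solution: c_0 = 4, c_1 = -4, c_2 = 2

c_0 = 4, c_1 = -4, c_2 = 2


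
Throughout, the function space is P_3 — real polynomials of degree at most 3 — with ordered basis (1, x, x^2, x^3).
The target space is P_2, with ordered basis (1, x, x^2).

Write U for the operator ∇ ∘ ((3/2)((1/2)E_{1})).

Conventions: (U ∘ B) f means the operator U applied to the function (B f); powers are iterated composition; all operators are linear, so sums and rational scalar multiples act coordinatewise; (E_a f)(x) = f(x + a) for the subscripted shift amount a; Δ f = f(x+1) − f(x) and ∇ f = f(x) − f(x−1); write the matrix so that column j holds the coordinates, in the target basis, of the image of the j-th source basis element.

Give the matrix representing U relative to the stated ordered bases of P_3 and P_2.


the matrix is [[0, 3/4, 3/4, 3/4]; [0, 0, 3/2, 9/4]; [0, 0, 0, 9/4]] (rows listed top to bottom)

image of 1: 0
image of x: 3/4
image of x^2: (3/2)x + 3/4
image of x^3: (9/4)x^2 + (9/4)x + 3/4
each image's coordinates form column j of the matrix


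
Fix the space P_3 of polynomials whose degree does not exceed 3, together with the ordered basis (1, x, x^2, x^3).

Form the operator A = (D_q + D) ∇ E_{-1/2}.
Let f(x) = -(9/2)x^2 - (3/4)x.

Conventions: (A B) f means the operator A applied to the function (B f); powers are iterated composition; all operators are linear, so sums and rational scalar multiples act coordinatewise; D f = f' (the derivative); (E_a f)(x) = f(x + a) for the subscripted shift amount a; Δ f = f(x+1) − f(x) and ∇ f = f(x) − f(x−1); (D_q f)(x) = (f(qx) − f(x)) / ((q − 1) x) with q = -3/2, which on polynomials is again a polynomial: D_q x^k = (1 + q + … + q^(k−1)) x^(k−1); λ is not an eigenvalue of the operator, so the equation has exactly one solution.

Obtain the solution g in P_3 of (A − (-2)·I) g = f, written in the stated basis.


the image equals g(x) = -(9/4)x^2 - (3/8)x + 9/2

write g with unknown coordinates in the stated basis and equate coefficients in (A − (-2)·I) g = f
solving from the highest basis element down gives g = -(9/4)x^2 - (3/8)x + 9/2
check: A g = -9
so A g − (-2)·g = -(9/2)x^2 - (3/4)x = f ✓


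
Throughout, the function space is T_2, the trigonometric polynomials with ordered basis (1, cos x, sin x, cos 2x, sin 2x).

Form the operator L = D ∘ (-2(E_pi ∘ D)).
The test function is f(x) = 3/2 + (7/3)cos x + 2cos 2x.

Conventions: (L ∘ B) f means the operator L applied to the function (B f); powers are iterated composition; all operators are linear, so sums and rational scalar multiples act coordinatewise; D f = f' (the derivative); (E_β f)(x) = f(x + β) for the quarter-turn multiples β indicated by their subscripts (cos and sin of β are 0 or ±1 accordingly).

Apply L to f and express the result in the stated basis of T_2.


the image equals g(x) = -(14/3)cos x + 16cos 2x

D f = -(7/3)sin x - 4sin 2x
E_pi D f = (7/3)sin x - 4sin 2x
(-2(E_pi ∘ D)) f = -(14/3)sin x + 8sin 2x
D (-2(E_pi ∘ D)) f = -(14/3)cos x + 16cos 2x


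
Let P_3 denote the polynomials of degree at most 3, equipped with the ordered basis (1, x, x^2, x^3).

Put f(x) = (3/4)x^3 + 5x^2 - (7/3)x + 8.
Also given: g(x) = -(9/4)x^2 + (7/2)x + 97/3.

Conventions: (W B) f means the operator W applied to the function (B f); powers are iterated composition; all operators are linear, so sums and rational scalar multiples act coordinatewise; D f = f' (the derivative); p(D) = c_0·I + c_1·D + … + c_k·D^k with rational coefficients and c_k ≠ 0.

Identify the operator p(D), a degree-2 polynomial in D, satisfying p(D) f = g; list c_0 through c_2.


p(D) = -D + 3·D^2, i.e. c_0 = 0, c_1 = -1, c_2 = 3

D^0 f = (3/4)x^3 + 5x^2 - (7/3)x + 8
D^1 f = (9/4)x^2 + 10x - 7/3
D^2 f = (9/2)x + 10
matching coefficients of g against c_0 f + c_1 Df + … from the top degree down determines the c_i
solution: c_0 = 0, c_1 = -1, c_2 = 3


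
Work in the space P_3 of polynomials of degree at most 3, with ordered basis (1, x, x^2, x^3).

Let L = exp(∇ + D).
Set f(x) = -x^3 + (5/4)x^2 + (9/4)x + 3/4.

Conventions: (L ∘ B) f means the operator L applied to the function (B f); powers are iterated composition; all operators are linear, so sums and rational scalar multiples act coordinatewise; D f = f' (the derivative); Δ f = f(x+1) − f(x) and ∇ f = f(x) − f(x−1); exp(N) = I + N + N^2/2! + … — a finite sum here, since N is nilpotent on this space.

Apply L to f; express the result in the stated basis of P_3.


g(x) = -x^3 - (19/4)x^2 - (7/4)x + 6

order-1 term: -6x^2 + 8x + 9/4
order-2 term: -12x + 11
order-3 term: -8
the series for exp(∇ + D) f terminates at order 3
exp(∇ + D) f = -x^3 - (19/4)x^2 - (7/4)x + 6


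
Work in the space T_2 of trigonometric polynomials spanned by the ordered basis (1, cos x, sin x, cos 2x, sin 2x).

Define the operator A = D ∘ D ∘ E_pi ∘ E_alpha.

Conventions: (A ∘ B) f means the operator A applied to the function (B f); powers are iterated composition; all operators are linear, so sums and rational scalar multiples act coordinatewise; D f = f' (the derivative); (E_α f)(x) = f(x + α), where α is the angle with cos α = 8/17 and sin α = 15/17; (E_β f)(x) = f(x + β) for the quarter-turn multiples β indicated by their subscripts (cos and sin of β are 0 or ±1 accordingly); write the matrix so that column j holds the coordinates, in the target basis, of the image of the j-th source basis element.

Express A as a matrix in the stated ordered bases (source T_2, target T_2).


image of 1: 0
image of cos x: (8/17)cos x - (15/17)sin x
image of sin x: (15/17)cos x + (8/17)sin x
image of cos 2x: (644/289)cos 2x + (960/289)sin 2x
image of sin 2x: -(960/289)cos 2x + (644/289)sin 2x
each image's coordinates form column j of the matrix

the matrix is [[0, 0, 0, 0, 0]; [0, 8/17, 15/17, 0, 0]; [0, -15/17, 8/17, 0, 0]; [0, 0, 0, 644/289, -960/289]; [0, 0, 0, 960/289, 644/289]] (rows listed top to bottom)


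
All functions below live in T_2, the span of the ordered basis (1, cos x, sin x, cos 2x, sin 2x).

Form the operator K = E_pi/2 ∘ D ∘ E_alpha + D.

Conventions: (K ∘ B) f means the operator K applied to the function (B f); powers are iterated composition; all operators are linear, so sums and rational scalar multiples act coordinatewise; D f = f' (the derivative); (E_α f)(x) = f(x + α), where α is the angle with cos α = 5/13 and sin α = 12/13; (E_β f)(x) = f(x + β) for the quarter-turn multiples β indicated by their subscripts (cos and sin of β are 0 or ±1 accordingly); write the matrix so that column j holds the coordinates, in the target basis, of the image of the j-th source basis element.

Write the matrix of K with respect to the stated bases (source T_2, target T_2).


image of 1: 0
image of cos x: -(5/13)cos x - (1/13)sin x
image of sin x: (1/13)cos x - (5/13)sin x
image of cos 2x: (240/169)cos 2x - (576/169)sin 2x
image of sin 2x: (576/169)cos 2x + (240/169)sin 2x
each image's coordinates form column j of the matrix

the matrix is [[0, 0, 0, 0, 0]; [0, -5/13, 1/13, 0, 0]; [0, -1/13, -5/13, 0, 0]; [0, 0, 0, 240/169, 576/169]; [0, 0, 0, -576/169, 240/169]] (rows listed top to bottom)


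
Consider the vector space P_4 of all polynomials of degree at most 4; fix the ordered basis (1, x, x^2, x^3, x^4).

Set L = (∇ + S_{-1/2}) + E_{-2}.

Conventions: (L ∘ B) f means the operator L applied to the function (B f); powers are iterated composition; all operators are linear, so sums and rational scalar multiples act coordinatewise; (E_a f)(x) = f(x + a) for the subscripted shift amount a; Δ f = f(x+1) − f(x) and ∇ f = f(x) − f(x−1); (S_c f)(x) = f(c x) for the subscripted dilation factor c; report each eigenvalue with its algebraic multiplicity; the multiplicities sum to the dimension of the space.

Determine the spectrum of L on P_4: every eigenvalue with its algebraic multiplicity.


λ = 1/2 (multiplicity 1), λ = 7/8 (multiplicity 1), λ = 17/16 (multiplicity 1), λ = 5/4 (multiplicity 1), λ = 2 (multiplicity 1)

image of 1: 2
image of x: (1/2)x - 1
image of x^2: (5/4)x^2 - 2x + 3
image of x^3: (7/8)x^3 - 3x^2 + 9x - 7
image of x^4: (17/16)x^4 - 4x^3 + 18x^2 - 28x + 15
the matrix is upper triangular; its diagonal is (2, 1/2, 5/4, 7/8, 17/16)
for a triangular matrix the eigenvalues are the diagonal entries, with algebraic multiplicity their repetition count


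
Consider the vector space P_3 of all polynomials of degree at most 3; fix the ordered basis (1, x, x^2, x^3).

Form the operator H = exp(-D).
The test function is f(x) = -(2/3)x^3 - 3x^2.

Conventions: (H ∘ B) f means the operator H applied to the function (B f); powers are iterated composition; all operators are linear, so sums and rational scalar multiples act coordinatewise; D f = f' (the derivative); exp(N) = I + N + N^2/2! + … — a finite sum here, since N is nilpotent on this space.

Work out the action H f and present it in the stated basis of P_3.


g(x) = -(2/3)x^3 - x^2 + 4x - 7/3

order-1 term: 2x^2 + 6x
order-2 term: -2x - 3
order-3 term: 2/3
the series for exp(-D) f terminates at order 3
exp(-D) f = -(2/3)x^3 - x^2 + 4x - 7/3


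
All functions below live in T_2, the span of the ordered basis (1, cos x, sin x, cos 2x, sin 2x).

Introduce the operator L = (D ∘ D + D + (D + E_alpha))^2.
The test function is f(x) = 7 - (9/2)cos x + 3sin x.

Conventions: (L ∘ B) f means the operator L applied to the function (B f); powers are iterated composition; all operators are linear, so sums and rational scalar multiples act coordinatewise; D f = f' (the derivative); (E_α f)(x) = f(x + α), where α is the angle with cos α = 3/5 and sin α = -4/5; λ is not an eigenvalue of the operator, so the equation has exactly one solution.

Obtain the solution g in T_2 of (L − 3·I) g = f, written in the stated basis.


the image equals g(x) = -7/2 + (1107/962)cos x - (213/481)sin x

write g with unknown coordinates in the stated basis and equate coefficients in (L − 3·I) g = f
solving from the highest basis element down gives g = -7/2 + (1107/962)cos x - (213/481)sin x
check: L g = -7/2 - (504/481)cos x + (804/481)sin x
so L g − 3·g = 7 - (9/2)cos x + 3sin x = f ✓


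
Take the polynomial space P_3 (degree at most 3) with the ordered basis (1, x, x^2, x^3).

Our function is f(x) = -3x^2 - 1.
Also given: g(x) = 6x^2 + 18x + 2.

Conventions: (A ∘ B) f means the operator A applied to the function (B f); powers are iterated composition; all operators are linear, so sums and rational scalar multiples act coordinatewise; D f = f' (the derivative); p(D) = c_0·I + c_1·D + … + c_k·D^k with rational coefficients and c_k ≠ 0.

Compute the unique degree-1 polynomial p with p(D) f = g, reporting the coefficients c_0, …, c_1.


D^0 f = -3x^2 - 1
D^1 f = -6x
matching coefficients of g against c_0 f + c_1 Df + … from the top degree down determines the c_i
solution: c_0 = -2, c_1 = -3

c_0 = -2, c_1 = -3


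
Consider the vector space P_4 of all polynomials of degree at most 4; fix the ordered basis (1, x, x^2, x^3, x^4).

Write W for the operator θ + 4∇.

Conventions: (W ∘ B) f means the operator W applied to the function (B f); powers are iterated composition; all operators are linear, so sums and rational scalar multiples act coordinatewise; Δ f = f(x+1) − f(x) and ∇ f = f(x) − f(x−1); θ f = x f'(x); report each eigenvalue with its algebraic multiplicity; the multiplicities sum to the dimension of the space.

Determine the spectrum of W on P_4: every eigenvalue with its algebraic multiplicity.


image of 1: 0
image of x: x + 4
image of x^2: 2x^2 + 8x - 4
image of x^3: 3x^3 + 12x^2 - 12x + 4
image of x^4: 4x^4 + 16x^3 - 24x^2 + 16x - 4
the matrix is upper triangular; its diagonal is (0, 1, 2, 3, 4)
for a triangular matrix the eigenvalues are the diagonal entries, with algebraic multiplicity their repetition count

λ = 0 (multiplicity 1), λ = 1 (multiplicity 1), λ = 2 (multiplicity 1), λ = 3 (multiplicity 1), λ = 4 (multiplicity 1)


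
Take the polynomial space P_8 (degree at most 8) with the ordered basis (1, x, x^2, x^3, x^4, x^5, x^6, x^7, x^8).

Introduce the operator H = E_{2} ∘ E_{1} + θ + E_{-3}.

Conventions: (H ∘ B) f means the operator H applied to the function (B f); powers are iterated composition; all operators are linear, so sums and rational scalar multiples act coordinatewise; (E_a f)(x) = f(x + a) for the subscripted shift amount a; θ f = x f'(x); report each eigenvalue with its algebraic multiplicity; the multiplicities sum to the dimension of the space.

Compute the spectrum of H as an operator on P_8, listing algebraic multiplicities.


image of 1: 2
image of x: 3x
image of x^2: 4x^2 + 18
image of x^3: 5x^3 + 54x
image of x^4: 6x^4 + 108x^2 + 162
image of x^5: 7x^5 + 180x^3 + 810x
image of x^6: 8x^6 + 270x^4 + 2430x^2 + 1458
image of x^7: 9x^7 + 378x^5 + 5670x^3 + 10206x
image of x^8: 10x^8 + 504x^6 + 11340x^4 + 40824x^2 + 13122
the matrix is upper triangular; its diagonal is (2, 3, 4, 5, 6, 7, 8, 9, 10)
for a triangular matrix the eigenvalues are the diagonal entries, with algebraic multiplicity their repetition count

λ = 2 (multiplicity 1), λ = 3 (multiplicity 1), λ = 4 (multiplicity 1), λ = 5 (multiplicity 1), λ = 6 (multiplicity 1), λ = 7 (multiplicity 1), λ = 8 (multiplicity 1), λ = 9 (multiplicity 1), λ = 10 (multiplicity 1)


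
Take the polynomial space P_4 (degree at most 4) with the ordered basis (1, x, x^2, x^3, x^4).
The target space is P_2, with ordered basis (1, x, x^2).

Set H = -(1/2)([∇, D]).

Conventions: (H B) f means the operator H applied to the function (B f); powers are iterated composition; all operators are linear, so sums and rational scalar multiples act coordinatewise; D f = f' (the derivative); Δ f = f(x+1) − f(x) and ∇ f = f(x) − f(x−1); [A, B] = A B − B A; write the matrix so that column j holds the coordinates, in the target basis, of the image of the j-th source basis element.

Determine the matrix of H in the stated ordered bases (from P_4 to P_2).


image of 1: 0
image of x: 0
image of x^2: 0
image of x^3: 0
image of x^4: 0
each image's coordinates form column j of the matrix

the matrix is [[0, 0, 0, 0, 0]; [0, 0, 0, 0, 0]; [0, 0, 0, 0, 0]] (rows listed top to bottom)


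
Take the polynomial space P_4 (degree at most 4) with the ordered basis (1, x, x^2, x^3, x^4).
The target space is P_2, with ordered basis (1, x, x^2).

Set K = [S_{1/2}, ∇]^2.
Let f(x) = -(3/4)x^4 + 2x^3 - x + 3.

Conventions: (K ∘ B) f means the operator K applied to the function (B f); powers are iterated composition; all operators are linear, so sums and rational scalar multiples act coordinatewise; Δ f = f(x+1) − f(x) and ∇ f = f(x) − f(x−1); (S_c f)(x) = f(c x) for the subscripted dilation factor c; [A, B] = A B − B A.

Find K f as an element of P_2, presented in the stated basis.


∇ f = -3x^3 + (21/2)x^2 - 9x + 7/4
S_{1/2} ∇ f = -(3/8)x^3 + (21/8)x^2 - (9/2)x + 7/4
S_{1/2} f = -(3/64)x^4 + (1/4)x^3 - (1/2)x + 3
∇ S_{1/2} f = -(3/16)x^3 + (33/32)x^2 - (15/16)x - 13/64
[S_{1/2}, ∇] f = -(3/16)x^3 + (51/32)x^2 - (57/16)x + 125/64
∇ [S_{1/2}, ∇] f = -(9/16)x^2 + (15/4)x - 171/32
S_{1/2} ∇ [S_{1/2}, ∇] f = -(9/64)x^2 + (15/8)x - 171/32
S_{1/2} [S_{1/2}, ∇] f = -(3/128)x^3 + (51/128)x^2 - (57/32)x + 125/64
∇ S_{1/2} [S_{1/2}, ∇] f = -(9/128)x^2 + (111/128)x - 141/64
[S_{1/2}, ∇] [S_{1/2}, ∇] f = -(9/128)x^2 + (129/128)x - 201/64

g(x) = -(9/128)x^2 + (129/128)x - 201/64


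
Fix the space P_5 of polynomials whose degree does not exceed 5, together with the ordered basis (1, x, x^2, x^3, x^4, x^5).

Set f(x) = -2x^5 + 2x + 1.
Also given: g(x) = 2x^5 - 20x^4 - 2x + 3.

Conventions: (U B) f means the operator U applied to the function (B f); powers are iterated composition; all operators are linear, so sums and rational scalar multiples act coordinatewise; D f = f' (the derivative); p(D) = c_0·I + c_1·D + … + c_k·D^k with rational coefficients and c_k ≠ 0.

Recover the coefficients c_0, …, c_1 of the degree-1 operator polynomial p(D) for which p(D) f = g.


D^0 f = -2x^5 + 2x + 1
D^1 f = -10x^4 + 2
matching coefficients of g against c_0 f + c_1 Df + … from the top degree down determines the c_i
solution: c_0 = -1, c_1 = 2

p(D) = -I + 2·D, i.e. c_0 = -1, c_1 = 2


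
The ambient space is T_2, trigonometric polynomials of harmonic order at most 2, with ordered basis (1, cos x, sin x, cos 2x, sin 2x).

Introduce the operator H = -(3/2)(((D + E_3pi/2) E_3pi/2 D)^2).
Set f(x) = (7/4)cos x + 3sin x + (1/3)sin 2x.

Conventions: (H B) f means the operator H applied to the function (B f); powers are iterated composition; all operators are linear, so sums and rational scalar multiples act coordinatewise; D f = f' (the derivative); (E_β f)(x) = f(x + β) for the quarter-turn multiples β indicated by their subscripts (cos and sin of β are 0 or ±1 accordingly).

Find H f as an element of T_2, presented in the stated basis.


D f = 3cos x - (7/4)sin x + (2/3)cos 2x
E_3pi/2 D f = (7/4)cos x + 3sin x - (2/3)cos 2x
D (E_3pi/2 D) f = 3cos x - (7/4)sin x + (4/3)sin 2x
E_3pi/2 (E_3pi/2 D) f = -3cos x + (7/4)sin x + (2/3)cos 2x
(D + E_3pi/2) (E_3pi/2 D) f = (2/3)cos 2x + (4/3)sin 2x
D ((D + E_3pi/2) E_3pi/2 D) f = (8/3)cos 2x - (4/3)sin 2x
E_3pi/2 D ((D + E_3pi/2) E_3pi/2 D) f = -(8/3)cos 2x + (4/3)sin 2x
D (E_3pi/2 D) ((D + E_3pi/2) E_3pi/2 D) f = (8/3)cos 2x + (16/3)sin 2x
E_3pi/2 (E_3pi/2 D) ((D + E_3pi/2) E_3pi/2 D) f = (8/3)cos 2x - (4/3)sin 2x
(D + E_3pi/2) (E_3pi/2 D) ((D + E_3pi/2) E_3pi/2 D) f = (16/3)cos 2x + 4sin 2x
(-(3/2)(((D + E_3pi/2) E_3pi/2 D)^2)) f = -8cos 2x - 6sin 2x

g(x) = -8cos 2x - 6sin 2x


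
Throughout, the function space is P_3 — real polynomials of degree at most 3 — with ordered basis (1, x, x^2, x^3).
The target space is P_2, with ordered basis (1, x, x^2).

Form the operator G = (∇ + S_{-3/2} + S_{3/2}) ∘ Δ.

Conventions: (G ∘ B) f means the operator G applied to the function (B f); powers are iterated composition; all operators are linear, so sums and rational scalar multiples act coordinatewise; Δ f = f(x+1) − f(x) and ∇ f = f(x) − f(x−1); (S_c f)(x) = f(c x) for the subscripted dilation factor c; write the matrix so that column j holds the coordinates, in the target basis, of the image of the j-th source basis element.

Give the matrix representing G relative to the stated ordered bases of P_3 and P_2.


the matrix is [[0, 2, 4, 2]; [0, 0, 0, 6]; [0, 0, 0, 27/2]] (rows listed top to bottom)

image of 1: 0
image of x: 2
image of x^2: 4
image of x^3: (27/2)x^2 + 6x + 2
each image's coordinates form column j of the matrix


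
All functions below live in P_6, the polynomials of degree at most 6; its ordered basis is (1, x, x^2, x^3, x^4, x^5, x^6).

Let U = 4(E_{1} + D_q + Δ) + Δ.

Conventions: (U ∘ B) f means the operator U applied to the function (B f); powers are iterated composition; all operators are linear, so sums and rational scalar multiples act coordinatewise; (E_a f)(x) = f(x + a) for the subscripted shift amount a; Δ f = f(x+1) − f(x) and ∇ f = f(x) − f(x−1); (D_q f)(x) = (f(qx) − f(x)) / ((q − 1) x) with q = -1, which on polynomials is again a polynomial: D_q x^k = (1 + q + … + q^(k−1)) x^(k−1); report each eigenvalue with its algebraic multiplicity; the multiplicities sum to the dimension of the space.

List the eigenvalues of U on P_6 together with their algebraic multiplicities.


λ = 4 (multiplicity 7)

image of 1: 4
image of x: 4x + 13
image of x^2: 4x^2 + 18x + 9
image of x^3: 4x^3 + 31x^2 + 27x + 9
image of x^4: 4x^4 + 36x^3 + 54x^2 + 36x + 9
image of x^5: 4x^5 + 49x^4 + 90x^3 + 90x^2 + 45x + 9
image of x^6: 4x^6 + 54x^5 + 135x^4 + 180x^3 + 135x^2 + 54x + 9
the matrix is upper triangular; its diagonal is (4, 4, 4, 4, 4, 4, 4)
for a triangular matrix the eigenvalues are the diagonal entries, with algebraic multiplicity their repetition count


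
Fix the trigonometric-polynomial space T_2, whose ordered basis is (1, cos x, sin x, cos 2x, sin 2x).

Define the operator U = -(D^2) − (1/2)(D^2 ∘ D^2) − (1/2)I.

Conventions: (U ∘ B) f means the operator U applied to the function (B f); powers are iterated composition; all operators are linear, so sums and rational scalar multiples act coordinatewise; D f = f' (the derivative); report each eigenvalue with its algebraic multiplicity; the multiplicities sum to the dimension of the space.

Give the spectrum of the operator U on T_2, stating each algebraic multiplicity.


image of 1: -1/2
image of cos x: 0
image of sin x: 0
image of cos 2x: -(9/2)cos 2x
image of sin 2x: -(9/2)sin 2x
the matrix is diagonal; its diagonal is (-1/2, 0, 0, -9/2, -9/2)
for a triangular matrix the eigenvalues are the diagonal entries, with algebraic multiplicity their repetition count

λ = -9/2 (multiplicity 2), λ = -1/2 (multiplicity 1), λ = 0 (multiplicity 2)


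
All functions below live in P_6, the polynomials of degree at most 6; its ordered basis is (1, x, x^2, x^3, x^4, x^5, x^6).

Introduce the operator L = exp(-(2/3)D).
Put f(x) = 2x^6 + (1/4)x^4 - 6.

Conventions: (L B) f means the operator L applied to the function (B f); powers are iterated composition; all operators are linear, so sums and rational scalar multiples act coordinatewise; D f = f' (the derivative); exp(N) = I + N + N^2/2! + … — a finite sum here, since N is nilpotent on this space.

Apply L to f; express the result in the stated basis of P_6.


the image equals g(x) = 2x^6 - 8x^5 + (163/12)x^4 - (338/27)x^3 + (178/27)x^2 - (152/81)x - 4210/729

order-1 term: -8x^5 - (2/3)x^3
order-2 term: (40/3)x^4 + (2/3)x^2
order-3 term: -(320/27)x^3 - (8/27)x
order-4 term: (160/27)x^2 + 4/81
order-5 term: -(128/81)x
order-6 term: 128/729
the series for exp(-(2/3)D) f terminates at order 6
exp(-(2/3)D) f = 2x^6 - 8x^5 + (163/12)x^4 - (338/27)x^3 + (178/27)x^2 - (152/81)x - 4210/729


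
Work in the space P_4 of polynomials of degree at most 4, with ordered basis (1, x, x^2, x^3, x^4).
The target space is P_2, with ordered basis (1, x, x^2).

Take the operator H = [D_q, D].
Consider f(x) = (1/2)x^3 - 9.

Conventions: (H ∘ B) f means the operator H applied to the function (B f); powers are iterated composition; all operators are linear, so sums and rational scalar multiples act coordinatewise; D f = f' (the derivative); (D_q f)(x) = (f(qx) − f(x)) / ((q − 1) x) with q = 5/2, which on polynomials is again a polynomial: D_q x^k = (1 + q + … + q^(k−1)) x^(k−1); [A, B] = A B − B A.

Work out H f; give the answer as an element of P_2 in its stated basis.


D f = (3/2)x^2
D_q D f = (21/4)x
D_q f = (39/8)x^2
D D_q f = (39/4)x
[D_q, D] f = -(9/2)x

g(x) = -(9/2)x


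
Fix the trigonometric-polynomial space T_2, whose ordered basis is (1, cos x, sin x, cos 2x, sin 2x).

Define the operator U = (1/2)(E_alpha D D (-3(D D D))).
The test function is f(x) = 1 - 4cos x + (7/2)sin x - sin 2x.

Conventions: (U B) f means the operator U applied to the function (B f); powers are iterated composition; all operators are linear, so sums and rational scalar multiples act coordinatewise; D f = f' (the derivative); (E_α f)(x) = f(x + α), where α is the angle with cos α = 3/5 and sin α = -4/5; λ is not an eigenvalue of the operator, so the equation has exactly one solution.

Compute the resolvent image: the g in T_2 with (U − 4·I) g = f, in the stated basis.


the image equals g(x) = -1/4 + (479/557)cos x - (292/557)sin x + (21/4201)cos 2x + (313/16804)sin 2x

write g with unknown coordinates in the stated basis and equate coefficients in (U − 4·I) g = f
solving from the highest basis element down gives g = -1/4 + (479/557)cos x - (292/557)sin x + (21/4201)cos 2x + (313/16804)sin 2x
check: U g = -(312/557)cos x + (1563/1114)sin x + (84/4201)cos 2x - (3888/4201)sin 2x
so U g − 4·g = 1 - 4cos x + (7/2)sin x - sin 2x = f ✓


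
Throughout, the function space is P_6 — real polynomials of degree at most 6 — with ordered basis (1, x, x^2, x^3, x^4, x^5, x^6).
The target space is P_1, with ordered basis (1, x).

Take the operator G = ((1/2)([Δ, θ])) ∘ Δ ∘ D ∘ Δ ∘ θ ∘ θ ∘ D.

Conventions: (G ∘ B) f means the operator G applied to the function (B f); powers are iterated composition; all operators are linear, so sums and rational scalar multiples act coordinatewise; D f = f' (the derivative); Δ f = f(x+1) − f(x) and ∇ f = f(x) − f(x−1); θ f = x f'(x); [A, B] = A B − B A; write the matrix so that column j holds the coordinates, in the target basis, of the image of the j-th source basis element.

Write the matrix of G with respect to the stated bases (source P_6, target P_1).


image of 1: 0
image of x: 0
image of x^2: 0
image of x^3: 0
image of x^4: 0
image of x^5: 960
image of x^6: 9000x + 18000
each image's coordinates form column j of the matrix

the matrix is [[0, 0, 0, 0, 0, 960, 18000]; [0, 0, 0, 0, 0, 0, 9000]] (rows listed top to bottom)


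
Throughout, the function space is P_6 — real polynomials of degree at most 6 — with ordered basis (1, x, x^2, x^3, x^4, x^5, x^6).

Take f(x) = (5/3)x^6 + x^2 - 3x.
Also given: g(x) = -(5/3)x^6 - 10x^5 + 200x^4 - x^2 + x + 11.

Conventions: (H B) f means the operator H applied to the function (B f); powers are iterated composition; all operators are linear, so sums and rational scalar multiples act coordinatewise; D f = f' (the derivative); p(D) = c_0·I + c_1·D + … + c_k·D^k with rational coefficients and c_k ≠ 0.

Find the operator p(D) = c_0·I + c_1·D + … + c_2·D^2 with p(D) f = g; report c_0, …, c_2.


p(D) = -I − D + 4·D^2, i.e. c_0 = -1, c_1 = -1, c_2 = 4

D^0 f = (5/3)x^6 + x^2 - 3x
D^1 f = 10x^5 + 2x - 3
D^2 f = 50x^4 + 2
matching coefficients of g against c_0 f + c_1 Df + … from the top degree down determines the c_i
solution: c_0 = -1, c_1 = -1, c_2 = 4


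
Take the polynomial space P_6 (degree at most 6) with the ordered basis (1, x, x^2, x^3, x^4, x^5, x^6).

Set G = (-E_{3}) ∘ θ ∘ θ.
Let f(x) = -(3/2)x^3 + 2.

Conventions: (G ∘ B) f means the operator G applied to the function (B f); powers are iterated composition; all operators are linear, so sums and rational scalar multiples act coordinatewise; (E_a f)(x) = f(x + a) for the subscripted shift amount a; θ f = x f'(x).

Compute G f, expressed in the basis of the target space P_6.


the image equals g(x) = (27/2)x^3 + (243/2)x^2 + (729/2)x + 729/2

θ f = -(9/2)x^3
θ θ f = -(27/2)x^3
E_{3} θ θ f = -(27/2)x^3 - (243/2)x^2 - (729/2)x - 729/2
(-E_{3}) θ θ f = (27/2)x^3 + (243/2)x^2 + (729/2)x + 729/2


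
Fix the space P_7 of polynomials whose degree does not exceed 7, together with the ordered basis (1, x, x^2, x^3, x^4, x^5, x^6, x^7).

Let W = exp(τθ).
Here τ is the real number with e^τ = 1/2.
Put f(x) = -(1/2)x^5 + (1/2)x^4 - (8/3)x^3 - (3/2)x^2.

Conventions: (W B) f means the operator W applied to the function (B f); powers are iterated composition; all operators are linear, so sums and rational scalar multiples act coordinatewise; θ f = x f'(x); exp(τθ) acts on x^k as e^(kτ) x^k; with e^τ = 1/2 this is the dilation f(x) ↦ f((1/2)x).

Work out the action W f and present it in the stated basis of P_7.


g(x) = -(1/64)x^5 + (1/32)x^4 - (1/3)x^3 - (3/8)x^2

exp(τθ) x^k = e^(kτ) x^k; with e^τ = 1/2 this sends x^k to (1/2)^k x^k
x^2 ↦ 1/4 x^2
x^3 ↦ 1/8 x^3
x^4 ↦ 1/16 x^4
x^5 ↦ 1/32 x^5
applying this coordinatewise to f: exp(τθ) f = -(1/64)x^5 + (1/32)x^4 - (1/3)x^3 - (3/8)x^2


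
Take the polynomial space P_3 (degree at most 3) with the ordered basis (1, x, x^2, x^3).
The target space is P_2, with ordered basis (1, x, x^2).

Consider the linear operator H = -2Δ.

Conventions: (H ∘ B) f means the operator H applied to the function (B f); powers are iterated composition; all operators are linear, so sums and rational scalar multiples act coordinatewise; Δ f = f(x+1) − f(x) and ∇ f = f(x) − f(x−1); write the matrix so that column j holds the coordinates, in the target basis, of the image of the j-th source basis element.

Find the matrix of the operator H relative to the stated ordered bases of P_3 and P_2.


image of 1: 0
image of x: -2
image of x^2: -4x - 2
image of x^3: -6x^2 - 6x - 2
each image's coordinates form column j of the matrix

the matrix is [[0, -2, -2, -2]; [0, 0, -4, -6]; [0, 0, 0, -6]] (rows listed top to bottom)


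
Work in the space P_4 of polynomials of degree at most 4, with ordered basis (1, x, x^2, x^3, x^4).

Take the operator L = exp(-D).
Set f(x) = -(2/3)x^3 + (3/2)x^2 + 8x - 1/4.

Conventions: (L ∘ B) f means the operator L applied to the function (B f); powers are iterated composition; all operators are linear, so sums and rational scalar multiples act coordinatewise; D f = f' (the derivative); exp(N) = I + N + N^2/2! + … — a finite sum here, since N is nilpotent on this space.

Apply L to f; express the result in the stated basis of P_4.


g(x) = -(2/3)x^3 + (7/2)x^2 + 3x - 73/12

order-1 term: 2x^2 - 3x - 8
order-2 term: -2x + 3/2
order-3 term: 2/3
the series for exp(-D) f terminates at order 3
exp(-D) f = -(2/3)x^3 + (7/2)x^2 + 3x - 73/12


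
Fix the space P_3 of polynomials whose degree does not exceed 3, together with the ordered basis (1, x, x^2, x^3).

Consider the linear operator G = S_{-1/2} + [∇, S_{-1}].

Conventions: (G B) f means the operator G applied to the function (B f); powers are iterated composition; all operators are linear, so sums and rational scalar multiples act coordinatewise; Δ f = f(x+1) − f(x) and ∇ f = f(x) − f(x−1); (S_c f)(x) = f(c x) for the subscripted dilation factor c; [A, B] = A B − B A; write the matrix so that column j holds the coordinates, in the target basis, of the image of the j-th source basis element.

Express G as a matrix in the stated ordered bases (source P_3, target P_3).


image of 1: 1
image of x: -(1/2)x - 2
image of x^2: (1/4)x^2 + 4x
image of x^3: -(1/8)x^3 - 6x^2 - 2
each image's coordinates form column j of the matrix

the matrix is [[1, -2, 0, -2]; [0, -1/2, 4, 0]; [0, 0, 1/4, -6]; [0, 0, 0, -1/8]] (rows listed top to bottom)
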